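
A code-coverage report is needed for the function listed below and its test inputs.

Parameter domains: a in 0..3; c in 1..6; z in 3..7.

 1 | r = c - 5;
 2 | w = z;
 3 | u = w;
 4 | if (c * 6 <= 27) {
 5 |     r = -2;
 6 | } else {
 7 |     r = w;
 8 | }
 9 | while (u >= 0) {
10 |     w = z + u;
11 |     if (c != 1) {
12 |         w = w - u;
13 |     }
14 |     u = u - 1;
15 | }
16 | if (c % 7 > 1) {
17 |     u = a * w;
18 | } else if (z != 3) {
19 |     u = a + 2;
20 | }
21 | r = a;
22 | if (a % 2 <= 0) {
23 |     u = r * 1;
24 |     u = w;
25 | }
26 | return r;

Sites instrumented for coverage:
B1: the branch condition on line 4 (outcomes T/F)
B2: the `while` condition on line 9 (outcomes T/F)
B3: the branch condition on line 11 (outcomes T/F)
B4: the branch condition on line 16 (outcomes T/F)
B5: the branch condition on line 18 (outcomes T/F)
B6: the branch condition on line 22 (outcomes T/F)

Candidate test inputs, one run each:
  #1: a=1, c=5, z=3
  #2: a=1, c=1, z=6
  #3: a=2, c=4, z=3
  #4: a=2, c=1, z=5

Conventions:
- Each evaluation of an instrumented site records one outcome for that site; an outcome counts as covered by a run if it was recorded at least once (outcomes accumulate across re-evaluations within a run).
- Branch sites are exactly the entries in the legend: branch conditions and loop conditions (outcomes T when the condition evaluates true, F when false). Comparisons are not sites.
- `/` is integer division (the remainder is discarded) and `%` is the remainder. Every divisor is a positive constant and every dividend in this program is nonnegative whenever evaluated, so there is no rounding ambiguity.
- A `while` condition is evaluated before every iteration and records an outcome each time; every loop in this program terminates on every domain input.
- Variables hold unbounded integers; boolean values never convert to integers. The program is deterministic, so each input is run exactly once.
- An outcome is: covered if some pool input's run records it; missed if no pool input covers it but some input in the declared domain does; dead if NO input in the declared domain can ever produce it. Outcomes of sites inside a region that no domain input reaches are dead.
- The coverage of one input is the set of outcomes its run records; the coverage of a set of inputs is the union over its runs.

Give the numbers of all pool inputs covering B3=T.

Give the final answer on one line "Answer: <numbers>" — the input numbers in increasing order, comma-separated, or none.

input #1 (a=1, c=5, z=3): produces B3=T
input #2 (a=1, c=1, z=6): does not produce B3=T
input #3 (a=2, c=4, z=3): produces B3=T
input #4 (a=2, c=1, z=5): does not produce B3=T

Answer: 1, 3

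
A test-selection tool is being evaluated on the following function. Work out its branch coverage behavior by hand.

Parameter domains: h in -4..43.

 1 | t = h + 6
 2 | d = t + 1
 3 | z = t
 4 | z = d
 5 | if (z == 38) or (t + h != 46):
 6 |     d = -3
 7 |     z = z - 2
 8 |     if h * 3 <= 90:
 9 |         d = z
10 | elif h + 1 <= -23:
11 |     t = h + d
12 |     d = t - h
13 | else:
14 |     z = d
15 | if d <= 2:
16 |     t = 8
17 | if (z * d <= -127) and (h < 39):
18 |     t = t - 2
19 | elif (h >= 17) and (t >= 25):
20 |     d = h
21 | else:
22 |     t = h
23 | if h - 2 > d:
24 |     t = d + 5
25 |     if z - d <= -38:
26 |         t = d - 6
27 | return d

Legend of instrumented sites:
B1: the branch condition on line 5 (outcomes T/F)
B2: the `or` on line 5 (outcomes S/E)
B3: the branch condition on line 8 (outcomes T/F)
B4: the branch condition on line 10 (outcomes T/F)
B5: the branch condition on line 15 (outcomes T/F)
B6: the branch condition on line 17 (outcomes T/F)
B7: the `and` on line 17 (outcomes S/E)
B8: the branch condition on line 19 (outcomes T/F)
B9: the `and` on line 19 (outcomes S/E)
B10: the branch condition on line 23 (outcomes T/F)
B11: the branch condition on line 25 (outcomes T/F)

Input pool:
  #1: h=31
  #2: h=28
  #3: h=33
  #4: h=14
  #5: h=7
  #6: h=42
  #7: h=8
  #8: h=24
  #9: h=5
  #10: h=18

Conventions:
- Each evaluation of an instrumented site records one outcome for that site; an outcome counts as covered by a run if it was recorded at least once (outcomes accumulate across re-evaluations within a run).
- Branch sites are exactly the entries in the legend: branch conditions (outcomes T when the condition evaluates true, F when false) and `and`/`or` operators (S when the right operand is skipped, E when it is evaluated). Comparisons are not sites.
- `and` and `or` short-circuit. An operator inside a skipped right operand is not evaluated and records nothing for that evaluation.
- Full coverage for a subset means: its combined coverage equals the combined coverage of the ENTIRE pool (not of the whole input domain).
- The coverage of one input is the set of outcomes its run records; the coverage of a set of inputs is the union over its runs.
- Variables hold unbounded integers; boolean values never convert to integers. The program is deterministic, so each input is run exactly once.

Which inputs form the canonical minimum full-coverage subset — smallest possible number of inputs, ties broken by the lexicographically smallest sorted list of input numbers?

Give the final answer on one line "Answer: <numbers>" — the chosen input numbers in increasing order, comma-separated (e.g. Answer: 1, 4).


input #1 (h=31): covers B1=T, B2=S, B3=F, B5=T, B6=F, B7=S, B8=F, B9=E, B10=T, B11=F
input #2 (h=28): covers B1=T, B2=E, B3=T, B5=F, B6=F, B7=S, B8=T, B9=E, B10=F
input #3 (h=33): covers B1=T, B2=E, B3=F, B5=T, B6=F, B7=S, B8=F, B9=E, B10=T, B11=F
input #4 (h=14): covers B1=T, B2=E, B3=T, B5=F, B6=F, B7=S, B8=F, B9=S, B10=F
input #5 (h=7): covers B1=T, B2=E, B3=T, B5=F, B6=F, B7=S, B8=F, B9=S, B10=F
input #6 (h=42): covers B1=T, B2=E, B3=F, B5=T, B6=F, B7=E, B8=F, B9=E, B10=T, B11=F
input #7 (h=8): covers B1=T, B2=E, B3=T, B5=F, B6=F, B7=S, B8=F, B9=S, B10=F
input #8 (h=24): covers B1=T, B2=E, B3=T, B5=F, B6=F, B7=S, B8=T, B9=E, B10=F
input #9 (h=5): covers B1=T, B2=E, B3=T, B5=F, B6=F, B7=S, B8=F, B9=S, B10=F
input #10 (h=18): covers B1=T, B2=E, B3=T, B5=F, B6=F, B7=S, B8=F, B9=E, B10=F
pool-wide coverage (17 outcomes): B1=T, B2=S, B2=E, B3=T, B3=F, B5=T, B5=F, B6=F, B7=S, B7=E, B8=T, B8=F, B9=S, B9=E, B10=T, B10=F, B11=F
no size-1 subset reaches all 17 outcomes (best union: 10/17)
no size-2 subset reaches all 17 outcomes (best union: 15/17)
no size-3 subset reaches all 17 outcomes (best union: 16/17)
at size 4, {1, 2, 4, 6} reaches all 17 outcomes; every lexicographically earlier size-4 subset fails
Answer: 1, 2, 4, 6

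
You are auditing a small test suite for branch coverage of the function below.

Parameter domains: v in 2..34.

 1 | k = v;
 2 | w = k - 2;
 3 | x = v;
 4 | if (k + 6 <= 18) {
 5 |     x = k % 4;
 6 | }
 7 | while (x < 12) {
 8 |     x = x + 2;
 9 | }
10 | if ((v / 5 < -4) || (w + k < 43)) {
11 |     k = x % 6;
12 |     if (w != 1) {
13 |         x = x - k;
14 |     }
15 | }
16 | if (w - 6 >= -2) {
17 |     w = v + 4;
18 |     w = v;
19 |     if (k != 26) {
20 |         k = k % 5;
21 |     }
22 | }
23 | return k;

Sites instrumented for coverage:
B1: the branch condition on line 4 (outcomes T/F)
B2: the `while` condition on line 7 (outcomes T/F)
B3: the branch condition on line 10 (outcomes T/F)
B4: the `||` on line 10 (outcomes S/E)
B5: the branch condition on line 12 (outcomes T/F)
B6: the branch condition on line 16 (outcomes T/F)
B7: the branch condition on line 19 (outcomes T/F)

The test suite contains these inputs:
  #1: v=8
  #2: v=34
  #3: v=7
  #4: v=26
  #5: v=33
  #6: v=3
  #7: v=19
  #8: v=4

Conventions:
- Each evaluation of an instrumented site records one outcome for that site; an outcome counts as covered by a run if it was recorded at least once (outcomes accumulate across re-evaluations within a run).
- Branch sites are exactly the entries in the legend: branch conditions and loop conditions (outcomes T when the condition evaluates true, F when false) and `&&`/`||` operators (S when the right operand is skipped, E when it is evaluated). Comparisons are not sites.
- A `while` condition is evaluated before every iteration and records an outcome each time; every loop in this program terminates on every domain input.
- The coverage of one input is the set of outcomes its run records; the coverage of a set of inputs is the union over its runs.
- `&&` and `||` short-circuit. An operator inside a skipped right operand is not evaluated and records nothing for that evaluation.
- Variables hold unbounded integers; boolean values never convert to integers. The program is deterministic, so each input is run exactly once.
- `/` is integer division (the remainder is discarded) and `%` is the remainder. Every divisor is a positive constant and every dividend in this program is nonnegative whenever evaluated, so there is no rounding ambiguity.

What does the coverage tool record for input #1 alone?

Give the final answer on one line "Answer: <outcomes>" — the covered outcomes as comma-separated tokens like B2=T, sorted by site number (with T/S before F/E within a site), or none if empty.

Event log for input #1 (v=8):
  B1->T, B2->T, B2->T, B2->T, B2->T, B2->T, B2->T, B2->F, B4->E, B3->T
  B5->T, B6->T, B7->T
as a set, this run covers: B1=T, B2=T, B2=F, B3=T, B4=E, B5=T, B6=T, B7=T

Answer: B1=T, B2=T, B2=F, B3=T, B4=E, B5=T, B6=T, B7=T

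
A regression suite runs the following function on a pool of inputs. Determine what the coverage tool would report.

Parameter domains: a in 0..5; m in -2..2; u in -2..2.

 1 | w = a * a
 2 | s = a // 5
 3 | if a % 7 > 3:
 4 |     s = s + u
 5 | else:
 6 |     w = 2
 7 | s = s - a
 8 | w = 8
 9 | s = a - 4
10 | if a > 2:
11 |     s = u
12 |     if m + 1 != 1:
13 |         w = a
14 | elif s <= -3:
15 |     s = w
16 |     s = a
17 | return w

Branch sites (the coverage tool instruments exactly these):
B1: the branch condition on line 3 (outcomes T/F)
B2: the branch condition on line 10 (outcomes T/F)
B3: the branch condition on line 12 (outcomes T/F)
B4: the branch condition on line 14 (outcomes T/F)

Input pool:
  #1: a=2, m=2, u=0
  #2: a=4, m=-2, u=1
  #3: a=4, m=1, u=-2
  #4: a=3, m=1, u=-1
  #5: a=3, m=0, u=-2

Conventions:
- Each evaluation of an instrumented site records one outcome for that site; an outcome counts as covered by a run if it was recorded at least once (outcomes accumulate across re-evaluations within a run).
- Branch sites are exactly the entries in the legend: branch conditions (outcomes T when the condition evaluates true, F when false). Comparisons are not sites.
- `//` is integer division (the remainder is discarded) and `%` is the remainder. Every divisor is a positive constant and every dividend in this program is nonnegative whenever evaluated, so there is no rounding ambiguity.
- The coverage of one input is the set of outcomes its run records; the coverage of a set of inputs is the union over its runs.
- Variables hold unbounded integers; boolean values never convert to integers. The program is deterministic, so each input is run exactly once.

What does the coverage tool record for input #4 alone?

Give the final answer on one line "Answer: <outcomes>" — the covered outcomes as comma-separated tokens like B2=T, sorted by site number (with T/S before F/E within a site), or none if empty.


Running input #4 (a=3, m=1, u=-1), event by event:
  B1->F, B2->T, B3->T
distinct outcomes covered: B1=F, B2=T, B3=T
Answer: B1=F, B2=T, B3=T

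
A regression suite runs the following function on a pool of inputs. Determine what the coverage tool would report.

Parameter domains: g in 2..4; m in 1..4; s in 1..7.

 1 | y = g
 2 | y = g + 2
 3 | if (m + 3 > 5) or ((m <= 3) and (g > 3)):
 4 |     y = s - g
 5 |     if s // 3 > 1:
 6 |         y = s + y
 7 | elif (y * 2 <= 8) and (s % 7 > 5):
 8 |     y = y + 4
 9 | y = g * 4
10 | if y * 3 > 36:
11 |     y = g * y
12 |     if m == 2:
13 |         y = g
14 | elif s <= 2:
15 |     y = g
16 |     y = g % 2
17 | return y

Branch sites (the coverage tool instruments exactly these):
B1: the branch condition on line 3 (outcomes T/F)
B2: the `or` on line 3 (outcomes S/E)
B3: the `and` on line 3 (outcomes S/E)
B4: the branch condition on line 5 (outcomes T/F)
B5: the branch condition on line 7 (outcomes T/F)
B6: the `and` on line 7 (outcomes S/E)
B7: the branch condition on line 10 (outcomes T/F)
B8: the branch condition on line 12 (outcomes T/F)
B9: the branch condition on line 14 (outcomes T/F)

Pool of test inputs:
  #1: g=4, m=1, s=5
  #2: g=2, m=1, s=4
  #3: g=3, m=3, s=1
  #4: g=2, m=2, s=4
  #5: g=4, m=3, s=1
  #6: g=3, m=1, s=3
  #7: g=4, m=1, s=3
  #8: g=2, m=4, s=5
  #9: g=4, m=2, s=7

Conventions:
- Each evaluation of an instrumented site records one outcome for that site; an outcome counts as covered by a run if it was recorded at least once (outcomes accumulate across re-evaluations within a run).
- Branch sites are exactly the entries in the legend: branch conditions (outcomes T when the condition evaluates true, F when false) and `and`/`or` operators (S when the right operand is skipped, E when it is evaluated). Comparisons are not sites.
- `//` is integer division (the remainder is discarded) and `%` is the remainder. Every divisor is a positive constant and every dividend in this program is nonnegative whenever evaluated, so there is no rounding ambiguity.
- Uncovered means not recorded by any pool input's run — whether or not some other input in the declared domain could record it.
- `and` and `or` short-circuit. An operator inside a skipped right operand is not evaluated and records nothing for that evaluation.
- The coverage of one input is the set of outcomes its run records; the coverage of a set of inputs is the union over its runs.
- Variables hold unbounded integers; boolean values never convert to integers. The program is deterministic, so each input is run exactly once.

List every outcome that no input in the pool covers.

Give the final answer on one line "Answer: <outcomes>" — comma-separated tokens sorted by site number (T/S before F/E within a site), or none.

#1 (g=4, m=1, s=5) -> covered: B1=T, B2=E, B3=E, B4=F, B7=T, B8=F
#2 (g=2, m=1, s=4) -> covered: B1=F, B2=E, B3=E, B5=F, B6=E, B7=F, B9=F
#3 (g=3, m=3, s=1) -> covered: B1=T, B2=S, B4=F, B7=F, B9=T
#4 (g=2, m=2, s=4) -> covered: B1=F, B2=E, B3=E, B5=F, B6=E, B7=F, B9=F
#5 (g=4, m=3, s=1) -> covered: B1=T, B2=S, B4=F, B7=T, B8=F
#6 (g=3, m=1, s=3) -> covered: B1=F, B2=E, B3=E, B5=F, B6=S, B7=F, B9=F
#7 (g=4, m=1, s=3) -> covered: B1=T, B2=E, B3=E, B4=F, B7=T, B8=F
#8 (g=2, m=4, s=5) -> covered: B1=T, B2=S, B4=F, B7=F, B9=F
#9 (g=4, m=2, s=7) -> covered: B1=T, B2=E, B3=E, B4=T, B7=T, B8=T
union over the pool: B1=T, B1=F, B2=S, B2=E, B3=E, B4=T, B4=F, B5=F, B6=S, B6=E, B7=T, B7=F, B8=T, B8=F, B9=T, B9=F
uncovered (2 of 18): B3=S, B5=T

Answer: B3=S, B5=T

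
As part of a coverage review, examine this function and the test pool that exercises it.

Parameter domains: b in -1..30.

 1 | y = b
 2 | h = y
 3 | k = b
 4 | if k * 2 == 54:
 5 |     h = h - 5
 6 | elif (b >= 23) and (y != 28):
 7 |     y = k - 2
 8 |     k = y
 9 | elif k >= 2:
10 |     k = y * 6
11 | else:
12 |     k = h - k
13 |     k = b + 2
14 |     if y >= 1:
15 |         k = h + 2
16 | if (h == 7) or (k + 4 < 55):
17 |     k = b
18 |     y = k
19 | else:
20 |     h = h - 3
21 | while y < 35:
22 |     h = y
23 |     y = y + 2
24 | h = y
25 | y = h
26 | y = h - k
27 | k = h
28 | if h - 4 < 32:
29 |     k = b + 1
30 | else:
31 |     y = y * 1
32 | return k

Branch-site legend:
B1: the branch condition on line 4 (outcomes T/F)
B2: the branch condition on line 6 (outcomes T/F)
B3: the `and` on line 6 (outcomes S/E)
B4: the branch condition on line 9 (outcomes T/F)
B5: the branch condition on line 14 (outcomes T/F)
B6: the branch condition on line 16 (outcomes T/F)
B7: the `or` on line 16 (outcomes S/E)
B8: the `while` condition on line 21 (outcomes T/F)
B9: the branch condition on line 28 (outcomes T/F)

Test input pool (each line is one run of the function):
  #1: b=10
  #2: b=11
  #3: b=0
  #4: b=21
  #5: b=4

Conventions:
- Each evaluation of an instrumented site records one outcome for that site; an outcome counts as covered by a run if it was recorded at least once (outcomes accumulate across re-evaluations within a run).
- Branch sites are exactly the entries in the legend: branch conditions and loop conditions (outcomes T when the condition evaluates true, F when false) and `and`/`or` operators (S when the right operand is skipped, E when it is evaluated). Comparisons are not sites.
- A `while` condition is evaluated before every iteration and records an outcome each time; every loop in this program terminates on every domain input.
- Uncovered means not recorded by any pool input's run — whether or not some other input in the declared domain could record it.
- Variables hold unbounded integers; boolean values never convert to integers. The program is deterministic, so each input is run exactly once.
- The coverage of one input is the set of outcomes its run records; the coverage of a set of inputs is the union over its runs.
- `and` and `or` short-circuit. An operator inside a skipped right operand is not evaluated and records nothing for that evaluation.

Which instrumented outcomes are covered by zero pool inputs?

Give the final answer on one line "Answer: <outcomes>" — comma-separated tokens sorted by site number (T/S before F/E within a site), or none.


test 1 (b=10) hits B1=F, B2=F, B3=S, B4=T, B6=F, B7=E, B8=T, B8=F, B9=F
test 2 (b=11) hits B1=F, B2=F, B3=S, B4=T, B6=F, B7=E, B8=T, B8=F, B9=T
test 3 (b=0) hits B1=F, B2=F, B3=S, B4=F, B5=F, B6=T, B7=E, B8=T, B8=F, B9=F
test 4 (b=21) hits B1=F, B2=F, B3=S, B4=T, B6=F, B7=E, B8=T, B8=F, B9=T
test 5 (b=4) hits B1=F, B2=F, B3=S, B4=T, B6=T, B7=E, B8=T, B8=F, B9=F
union over the pool: B1=F, B2=F, B3=S, B4=T, B4=F, B5=F, B6=T, B6=F, B7=E, B8=T, B8=F, B9=T, B9=F
uncovered (5 of 18): B1=T, B2=T, B3=E, B5=T, B7=S
Answer: B1=T, B2=T, B3=E, B5=T, B7=S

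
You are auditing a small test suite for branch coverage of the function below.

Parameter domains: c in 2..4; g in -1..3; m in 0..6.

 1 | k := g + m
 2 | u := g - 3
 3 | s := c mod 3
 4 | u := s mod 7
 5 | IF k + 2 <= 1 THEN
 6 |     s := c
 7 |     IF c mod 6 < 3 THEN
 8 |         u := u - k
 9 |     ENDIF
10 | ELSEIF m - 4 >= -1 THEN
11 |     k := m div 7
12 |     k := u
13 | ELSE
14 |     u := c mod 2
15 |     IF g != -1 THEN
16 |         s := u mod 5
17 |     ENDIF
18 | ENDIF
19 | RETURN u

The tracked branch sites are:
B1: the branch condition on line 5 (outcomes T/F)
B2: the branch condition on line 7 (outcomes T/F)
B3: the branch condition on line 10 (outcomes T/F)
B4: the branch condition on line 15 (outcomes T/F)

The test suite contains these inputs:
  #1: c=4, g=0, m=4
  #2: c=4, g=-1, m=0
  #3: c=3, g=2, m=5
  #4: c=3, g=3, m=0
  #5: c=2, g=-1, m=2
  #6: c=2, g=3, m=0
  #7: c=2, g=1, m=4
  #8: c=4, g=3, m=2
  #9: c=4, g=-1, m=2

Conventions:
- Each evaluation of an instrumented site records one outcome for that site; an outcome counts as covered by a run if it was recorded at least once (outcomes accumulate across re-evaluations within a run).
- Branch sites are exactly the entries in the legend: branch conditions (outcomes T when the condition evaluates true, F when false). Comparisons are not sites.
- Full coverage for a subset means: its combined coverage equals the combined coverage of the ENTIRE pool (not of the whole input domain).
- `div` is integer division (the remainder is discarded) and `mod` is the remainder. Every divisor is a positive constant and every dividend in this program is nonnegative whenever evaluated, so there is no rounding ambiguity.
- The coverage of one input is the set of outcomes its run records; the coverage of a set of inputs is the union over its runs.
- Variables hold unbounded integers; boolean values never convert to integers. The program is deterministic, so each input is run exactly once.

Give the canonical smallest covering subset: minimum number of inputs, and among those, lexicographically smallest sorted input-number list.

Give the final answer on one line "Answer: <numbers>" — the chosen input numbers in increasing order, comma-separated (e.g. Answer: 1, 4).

input #1, c=4, g=0, m=4: outcomes B1=F, B3=T
input #2, c=4, g=-1, m=0: outcomes B1=T, B2=F
input #3, c=3, g=2, m=5: outcomes B1=F, B3=T
input #4, c=3, g=3, m=0: outcomes B1=F, B3=F, B4=T
input #5, c=2, g=-1, m=2: outcomes B1=F, B3=F, B4=F
input #6, c=2, g=3, m=0: outcomes B1=F, B3=F, B4=T
input #7, c=2, g=1, m=4: outcomes B1=F, B3=T
input #8, c=4, g=3, m=2: outcomes B1=F, B3=F, B4=T
input #9, c=4, g=-1, m=2: outcomes B1=F, B3=F, B4=F
the full pool covers 7 outcomes: B1=T, B1=F, B2=F, B3=T, B3=F, B4=T, B4=F
size 1 is not enough: best union over all size-1 subsets is 3/7
size 2 is not enough: best union over all size-2 subsets is 5/7
size 3 is not enough: best union over all size-3 subsets is 6/7
at size 4, {1, 2, 4, 5} reaches all 7 outcomes; every lexicographically earlier size-4 subset fails

Answer: 1, 2, 4, 5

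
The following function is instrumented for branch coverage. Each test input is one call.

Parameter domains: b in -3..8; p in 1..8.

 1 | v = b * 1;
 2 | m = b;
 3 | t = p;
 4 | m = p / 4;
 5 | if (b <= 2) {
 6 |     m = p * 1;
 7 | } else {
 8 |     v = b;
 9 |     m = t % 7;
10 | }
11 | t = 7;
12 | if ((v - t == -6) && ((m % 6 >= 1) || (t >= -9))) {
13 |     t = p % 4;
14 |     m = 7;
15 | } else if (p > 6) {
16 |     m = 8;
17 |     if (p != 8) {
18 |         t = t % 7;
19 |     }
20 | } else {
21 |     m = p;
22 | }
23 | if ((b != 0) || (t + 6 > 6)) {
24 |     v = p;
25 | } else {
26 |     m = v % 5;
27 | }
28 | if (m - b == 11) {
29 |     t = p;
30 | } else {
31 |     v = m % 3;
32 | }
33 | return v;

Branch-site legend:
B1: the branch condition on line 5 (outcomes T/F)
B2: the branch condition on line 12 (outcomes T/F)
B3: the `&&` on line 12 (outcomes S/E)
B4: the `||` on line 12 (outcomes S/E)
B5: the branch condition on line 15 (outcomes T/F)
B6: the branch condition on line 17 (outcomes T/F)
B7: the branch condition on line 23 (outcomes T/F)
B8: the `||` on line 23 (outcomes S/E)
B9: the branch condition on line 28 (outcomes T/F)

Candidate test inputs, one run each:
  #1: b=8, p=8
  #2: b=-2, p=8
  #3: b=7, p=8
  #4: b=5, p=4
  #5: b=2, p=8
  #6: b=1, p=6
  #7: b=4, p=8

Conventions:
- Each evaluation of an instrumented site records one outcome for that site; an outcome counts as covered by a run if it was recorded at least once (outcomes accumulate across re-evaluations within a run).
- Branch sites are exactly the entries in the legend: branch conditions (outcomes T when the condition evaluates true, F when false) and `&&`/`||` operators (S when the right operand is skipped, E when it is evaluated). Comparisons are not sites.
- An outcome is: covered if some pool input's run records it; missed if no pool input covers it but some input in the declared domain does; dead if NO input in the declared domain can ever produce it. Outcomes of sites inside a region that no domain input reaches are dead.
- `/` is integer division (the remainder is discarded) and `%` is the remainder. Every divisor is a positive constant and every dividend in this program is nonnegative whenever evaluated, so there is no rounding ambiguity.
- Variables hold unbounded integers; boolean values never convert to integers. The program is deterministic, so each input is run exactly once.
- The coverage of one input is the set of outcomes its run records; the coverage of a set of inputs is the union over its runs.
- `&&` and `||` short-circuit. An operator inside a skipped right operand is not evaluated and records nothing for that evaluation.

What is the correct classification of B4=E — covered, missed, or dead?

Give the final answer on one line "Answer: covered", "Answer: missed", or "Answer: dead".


B4=E is recorded by pool input(s) 6 -> covered
Answer: covered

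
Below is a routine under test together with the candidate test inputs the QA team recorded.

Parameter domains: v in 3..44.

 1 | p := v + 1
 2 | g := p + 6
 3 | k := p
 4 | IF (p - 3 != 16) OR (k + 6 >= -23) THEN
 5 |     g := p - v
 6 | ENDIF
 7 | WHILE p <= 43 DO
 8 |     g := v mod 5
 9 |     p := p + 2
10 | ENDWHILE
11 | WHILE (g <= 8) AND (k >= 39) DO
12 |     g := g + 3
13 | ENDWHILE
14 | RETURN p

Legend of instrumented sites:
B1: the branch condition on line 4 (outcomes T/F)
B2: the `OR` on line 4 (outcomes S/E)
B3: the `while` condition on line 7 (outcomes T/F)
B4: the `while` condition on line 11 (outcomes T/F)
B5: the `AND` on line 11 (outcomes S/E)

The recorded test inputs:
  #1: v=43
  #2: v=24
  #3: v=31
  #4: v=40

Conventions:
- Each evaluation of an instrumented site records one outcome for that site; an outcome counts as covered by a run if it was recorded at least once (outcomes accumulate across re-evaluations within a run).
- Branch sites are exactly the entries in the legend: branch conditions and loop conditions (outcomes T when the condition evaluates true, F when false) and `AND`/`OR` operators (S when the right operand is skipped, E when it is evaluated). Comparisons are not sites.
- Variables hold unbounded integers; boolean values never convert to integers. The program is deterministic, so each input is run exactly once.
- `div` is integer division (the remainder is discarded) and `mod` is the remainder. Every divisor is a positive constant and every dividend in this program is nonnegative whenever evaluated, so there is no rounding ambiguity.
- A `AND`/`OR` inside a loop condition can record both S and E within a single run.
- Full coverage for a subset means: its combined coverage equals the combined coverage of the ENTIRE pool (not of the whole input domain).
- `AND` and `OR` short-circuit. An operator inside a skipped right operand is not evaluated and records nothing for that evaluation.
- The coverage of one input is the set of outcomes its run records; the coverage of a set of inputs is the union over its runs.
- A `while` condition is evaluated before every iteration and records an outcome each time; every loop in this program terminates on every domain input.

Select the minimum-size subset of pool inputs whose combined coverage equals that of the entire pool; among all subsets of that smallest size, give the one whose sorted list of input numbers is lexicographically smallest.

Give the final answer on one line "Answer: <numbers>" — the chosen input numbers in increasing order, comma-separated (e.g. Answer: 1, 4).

#1 (v=43) -> covered: B1=T, B2=S, B3=F, B4=T, B4=F, B5=S, B5=E
#2 (v=24) -> covered: B1=T, B2=S, B3=T, B3=F, B4=F, B5=E
#3 (v=31) -> covered: B1=T, B2=S, B3=T, B3=F, B4=F, B5=E
#4 (v=40) -> covered: B1=T, B2=S, B3=T, B3=F, B4=T, B4=F, B5=S, B5=E
the full pool covers 8 outcomes: B1=T, B2=S, B3=T, B3=F, B4=T, B4=F, B5=S, B5=E
the canonical winner is {4}: size 1, full 8-outcome coverage, earliest index list among size-1 covers

Answer: 4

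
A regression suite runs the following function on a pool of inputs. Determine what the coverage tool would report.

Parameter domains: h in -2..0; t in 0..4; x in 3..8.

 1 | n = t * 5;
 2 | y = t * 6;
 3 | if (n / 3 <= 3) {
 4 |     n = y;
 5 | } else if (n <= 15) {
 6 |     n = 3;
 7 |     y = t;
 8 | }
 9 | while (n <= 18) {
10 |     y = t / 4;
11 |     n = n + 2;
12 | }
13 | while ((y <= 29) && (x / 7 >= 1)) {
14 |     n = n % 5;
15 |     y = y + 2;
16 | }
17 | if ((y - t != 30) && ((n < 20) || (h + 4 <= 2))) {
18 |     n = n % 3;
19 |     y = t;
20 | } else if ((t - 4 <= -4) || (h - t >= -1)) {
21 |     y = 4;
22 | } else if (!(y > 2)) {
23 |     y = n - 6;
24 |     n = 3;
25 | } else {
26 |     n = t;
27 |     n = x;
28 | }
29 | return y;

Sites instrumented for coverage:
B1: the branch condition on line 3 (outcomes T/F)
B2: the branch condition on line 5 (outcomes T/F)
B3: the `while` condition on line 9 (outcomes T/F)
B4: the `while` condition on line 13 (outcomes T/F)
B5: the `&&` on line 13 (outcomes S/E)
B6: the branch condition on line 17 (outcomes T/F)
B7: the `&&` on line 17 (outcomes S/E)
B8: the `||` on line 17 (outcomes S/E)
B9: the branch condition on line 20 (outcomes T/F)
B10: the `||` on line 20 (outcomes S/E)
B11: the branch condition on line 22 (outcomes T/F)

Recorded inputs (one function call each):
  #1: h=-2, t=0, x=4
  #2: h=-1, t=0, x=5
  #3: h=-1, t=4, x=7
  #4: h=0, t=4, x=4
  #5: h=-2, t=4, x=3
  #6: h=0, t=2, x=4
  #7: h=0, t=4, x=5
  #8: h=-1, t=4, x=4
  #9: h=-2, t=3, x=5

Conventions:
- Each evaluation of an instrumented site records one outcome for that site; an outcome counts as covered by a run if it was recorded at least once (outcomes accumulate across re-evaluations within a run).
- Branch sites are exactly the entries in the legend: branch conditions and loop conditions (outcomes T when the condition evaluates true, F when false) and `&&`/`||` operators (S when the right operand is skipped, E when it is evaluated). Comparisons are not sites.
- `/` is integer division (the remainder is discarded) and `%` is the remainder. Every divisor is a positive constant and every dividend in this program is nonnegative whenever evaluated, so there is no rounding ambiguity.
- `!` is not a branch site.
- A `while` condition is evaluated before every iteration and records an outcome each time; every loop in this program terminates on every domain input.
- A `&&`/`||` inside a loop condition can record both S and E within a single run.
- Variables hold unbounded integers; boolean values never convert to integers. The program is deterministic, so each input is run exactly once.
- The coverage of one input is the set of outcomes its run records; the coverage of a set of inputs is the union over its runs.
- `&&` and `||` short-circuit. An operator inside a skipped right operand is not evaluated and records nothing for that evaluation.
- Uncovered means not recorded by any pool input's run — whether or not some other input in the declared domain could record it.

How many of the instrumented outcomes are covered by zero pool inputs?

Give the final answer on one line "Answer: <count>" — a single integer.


test 1 (h=-2, t=0, x=4) fires B1->T, B3->T, B3->T, B3->T, B3->T, B3->T, B3->T, B3->T, B3->T, B3->T, B3->T, B3->F, B5->E, B4->F, ...; hits B1=T, B3=T, B3=F, B4=F, B5=E, B6=T, B7=E, B8=E
test 2 (h=-1, t=0, x=5) fires B1->T, B3->T, B3->T, B3->T, B3->T, B3->T, B3->T, B3->T, B3->T, B3->T, B3->T, B3->F, B5->E, B4->F, ...; hits B1=T, B3=T, B3=F, B4=F, B5=E, B6=F, B7=E, B8=E, B9=T, B10=S
test 3 (h=-1, t=4, x=7) fires B1->F, B2->F, B3->F, B5->E, B4->T, B5->E, B4->T, B5->E, B4->T, B5->S, B4->F, B7->E, B8->S, B6->T; hits B1=F, B2=F, B3=F, B4=T, B4=F, B5=S, B5=E, B6=T, B7=E, B8=S
test 4 (h=0, t=4, x=4) fires B1->F, B2->F, B3->F, B5->E, B4->F, B7->E, B8->E, B6->F, B10->E, B9->F, B11->F; hits B1=F, B2=F, B3=F, B4=F, B5=E, B6=F, B7=E, B8=E, B9=F, B10=E, B11=F
test 5 (h=-2, t=4, x=3) fires B1->F, B2->F, B3->F, B5->E, B4->F, B7->E, B8->E, B6->T; hits B1=F, B2=F, B3=F, B4=F, B5=E, B6=T, B7=E, B8=E
test 6 (h=0, t=2, x=4) fires B1->T, B3->T, B3->T, B3->T, B3->T, B3->F, B5->E, B4->F, B7->E, B8->E, B6->F, B10->E, B9->F, B11->T; hits B1=T, B3=T, B3=F, B4=F, B5=E, B6=F, B7=E, B8=E, B9=F, B10=E, B11=T
test 7 (h=0, t=4, x=5) fires B1->F, B2->F, B3->F, B5->E, B4->F, B7->E, B8->E, B6->F, B10->E, B9->F, B11->F; hits B1=F, B2=F, B3=F, B4=F, B5=E, B6=F, B7=E, B8=E, B9=F, B10=E, B11=F
test 8 (h=-1, t=4, x=4) fires B1->F, B2->F, B3->F, B5->E, B4->F, B7->E, B8->E, B6->F, B10->E, B9->F, B11->F; hits B1=F, B2=F, B3=F, B4=F, B5=E, B6=F, B7=E, B8=E, B9=F, B10=E, B11=F
test 9 (h=-2, t=3, x=5) fires B1->F, B2->T, B3->T, B3->T, B3->T, B3->T, B3->T, B3->T, B3->T, B3->T, B3->F, B5->E, B4->F, B7->E, ...; hits B1=F, B2=T, B3=T, B3=F, B4=F, B5=E, B6=T, B7=E, B8=S
union over the pool: B1=T, B1=F, B2=T, B2=F, B3=T, B3=F, B4=T, B4=F, B5=S, B5=E, B6=T, B6=F, B7=E, B8=S, B8=E, B9=T, B9=F, B10=S, B10=E, B11=T, B11=F
uncovered (1 of 22): B7=S
Answer: 1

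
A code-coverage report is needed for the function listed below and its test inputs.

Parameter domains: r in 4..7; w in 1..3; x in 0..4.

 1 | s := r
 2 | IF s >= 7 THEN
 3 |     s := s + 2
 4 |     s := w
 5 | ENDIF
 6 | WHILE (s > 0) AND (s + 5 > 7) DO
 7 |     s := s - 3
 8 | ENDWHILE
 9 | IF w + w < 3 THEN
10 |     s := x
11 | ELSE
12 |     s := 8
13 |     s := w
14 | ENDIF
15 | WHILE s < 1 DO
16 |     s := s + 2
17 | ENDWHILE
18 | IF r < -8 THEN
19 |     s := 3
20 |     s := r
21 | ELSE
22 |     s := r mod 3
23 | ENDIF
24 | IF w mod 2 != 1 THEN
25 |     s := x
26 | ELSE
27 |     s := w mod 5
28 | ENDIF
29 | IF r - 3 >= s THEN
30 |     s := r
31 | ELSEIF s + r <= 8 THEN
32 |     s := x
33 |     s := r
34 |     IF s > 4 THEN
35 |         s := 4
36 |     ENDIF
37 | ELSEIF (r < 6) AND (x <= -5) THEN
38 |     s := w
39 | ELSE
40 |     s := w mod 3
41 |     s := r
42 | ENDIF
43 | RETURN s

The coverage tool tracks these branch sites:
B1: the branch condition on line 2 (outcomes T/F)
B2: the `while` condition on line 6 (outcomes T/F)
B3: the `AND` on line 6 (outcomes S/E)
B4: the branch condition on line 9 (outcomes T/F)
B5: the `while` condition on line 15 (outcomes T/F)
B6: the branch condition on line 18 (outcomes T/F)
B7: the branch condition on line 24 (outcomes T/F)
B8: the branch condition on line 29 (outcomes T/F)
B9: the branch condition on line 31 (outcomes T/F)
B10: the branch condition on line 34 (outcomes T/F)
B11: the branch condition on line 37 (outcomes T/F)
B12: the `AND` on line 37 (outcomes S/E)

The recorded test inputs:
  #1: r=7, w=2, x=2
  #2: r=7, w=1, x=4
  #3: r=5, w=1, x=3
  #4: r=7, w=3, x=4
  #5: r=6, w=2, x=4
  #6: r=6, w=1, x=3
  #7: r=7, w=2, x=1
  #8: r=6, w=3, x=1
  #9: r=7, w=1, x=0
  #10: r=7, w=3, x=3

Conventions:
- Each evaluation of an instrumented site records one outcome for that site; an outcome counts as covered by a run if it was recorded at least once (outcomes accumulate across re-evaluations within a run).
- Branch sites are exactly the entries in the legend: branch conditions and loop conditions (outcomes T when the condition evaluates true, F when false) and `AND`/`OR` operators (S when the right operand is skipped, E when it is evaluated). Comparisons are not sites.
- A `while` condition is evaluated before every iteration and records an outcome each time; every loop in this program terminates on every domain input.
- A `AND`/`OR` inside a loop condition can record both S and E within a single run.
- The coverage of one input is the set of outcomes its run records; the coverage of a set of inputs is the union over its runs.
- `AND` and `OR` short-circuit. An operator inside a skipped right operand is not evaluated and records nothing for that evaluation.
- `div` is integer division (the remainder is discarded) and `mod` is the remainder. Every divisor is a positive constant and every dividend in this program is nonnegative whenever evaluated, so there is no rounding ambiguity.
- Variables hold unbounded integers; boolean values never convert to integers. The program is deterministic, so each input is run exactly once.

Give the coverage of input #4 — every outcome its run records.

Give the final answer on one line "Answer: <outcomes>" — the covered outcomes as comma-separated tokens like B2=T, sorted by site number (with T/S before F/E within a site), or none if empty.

Running input #4 (r=7, w=3, x=4), event by event:
  B1->T, B3->E, B2->T, B3->S, B2->F, B4->F, B5->F, B6->F, B7->F, B8->T
deduplicating events, the covered set is: B1=T, B2=T, B2=F, B3=S, B3=E, B4=F, B5=F, B6=F, B7=F, B8=T

Answer: B1=T, B2=T, B2=F, B3=S, B3=E, B4=F, B5=F, B6=F, B7=F, B8=T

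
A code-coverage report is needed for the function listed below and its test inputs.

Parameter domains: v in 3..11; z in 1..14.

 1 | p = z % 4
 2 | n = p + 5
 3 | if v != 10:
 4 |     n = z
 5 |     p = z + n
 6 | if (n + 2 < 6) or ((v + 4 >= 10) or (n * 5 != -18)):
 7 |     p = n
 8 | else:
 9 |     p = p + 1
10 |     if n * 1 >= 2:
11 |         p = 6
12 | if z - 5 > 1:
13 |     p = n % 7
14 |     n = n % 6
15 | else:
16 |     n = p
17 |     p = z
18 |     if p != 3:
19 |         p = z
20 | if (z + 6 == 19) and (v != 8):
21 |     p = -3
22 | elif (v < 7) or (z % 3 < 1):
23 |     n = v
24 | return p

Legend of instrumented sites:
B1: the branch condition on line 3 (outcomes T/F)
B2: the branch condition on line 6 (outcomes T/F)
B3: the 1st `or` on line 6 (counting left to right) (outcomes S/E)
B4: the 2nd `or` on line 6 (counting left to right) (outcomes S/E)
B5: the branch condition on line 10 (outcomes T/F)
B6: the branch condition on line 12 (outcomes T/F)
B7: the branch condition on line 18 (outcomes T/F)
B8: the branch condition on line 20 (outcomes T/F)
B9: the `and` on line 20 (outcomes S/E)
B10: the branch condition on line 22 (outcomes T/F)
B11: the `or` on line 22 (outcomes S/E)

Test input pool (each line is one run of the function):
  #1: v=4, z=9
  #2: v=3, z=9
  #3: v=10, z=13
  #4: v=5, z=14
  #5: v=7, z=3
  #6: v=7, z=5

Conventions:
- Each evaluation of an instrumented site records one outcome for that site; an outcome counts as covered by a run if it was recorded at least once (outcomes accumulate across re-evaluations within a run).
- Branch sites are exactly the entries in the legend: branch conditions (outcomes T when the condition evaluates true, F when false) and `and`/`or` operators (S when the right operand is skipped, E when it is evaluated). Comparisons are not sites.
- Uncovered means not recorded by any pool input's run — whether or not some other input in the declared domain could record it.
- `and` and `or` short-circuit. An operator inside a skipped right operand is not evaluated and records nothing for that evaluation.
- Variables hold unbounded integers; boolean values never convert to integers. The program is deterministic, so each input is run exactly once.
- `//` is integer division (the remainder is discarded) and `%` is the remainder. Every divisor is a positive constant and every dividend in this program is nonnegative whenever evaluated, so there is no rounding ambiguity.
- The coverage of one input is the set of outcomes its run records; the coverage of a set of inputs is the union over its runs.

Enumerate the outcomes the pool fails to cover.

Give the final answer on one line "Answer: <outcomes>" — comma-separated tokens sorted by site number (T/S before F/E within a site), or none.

input #1 (v=4, z=9): events B1->T, B3->E, B4->E, B2->T, B6->T, B9->S, B8->F, B11->S, B10->T; covers B1=T, B2=T, B3=E, B4=E, B6=T, B8=F, B9=S, B10=T, B11=S
input #2 (v=3, z=9): events B1->T, B3->E, B4->E, B2->T, B6->T, B9->S, B8->F, B11->S, B10->T; covers B1=T, B2=T, B3=E, B4=E, B6=T, B8=F, B9=S, B10=T, B11=S
input #3 (v=10, z=13): events B1->F, B3->E, B4->S, B2->T, B6->T, B9->E, B8->T; covers B1=F, B2=T, B3=E, B4=S, B6=T, B8=T, B9=E
input #4 (v=5, z=14): events B1->T, B3->E, B4->E, B2->T, B6->T, B9->S, B8->F, B11->S, B10->T; covers B1=T, B2=T, B3=E, B4=E, B6=T, B8=F, B9=S, B10=T, B11=S
input #5 (v=7, z=3): events B1->T, B3->S, B2->T, B6->F, B7->F, B9->S, B8->F, B11->E, B10->T; covers B1=T, B2=T, B3=S, B6=F, B7=F, B8=F, B9=S, B10=T, B11=E
input #6 (v=7, z=5): events B1->T, B3->E, B4->S, B2->T, B6->F, B7->T, B9->S, B8->F, B11->E, B10->F; covers B1=T, B2=T, B3=E, B4=S, B6=F, B7=T, B8=F, B9=S, B10=F, B11=E
union over the pool: B1=T, B1=F, B2=T, B3=S, B3=E, B4=S, B4=E, B6=T, B6=F, B7=T, B7=F, B8=T, B8=F, B9=S, B9=E, B10=T, B10=F, B11=S, B11=E
uncovered (3 of 22): B2=F, B5=T, B5=F

Answer: B2=F, B5=T, B5=F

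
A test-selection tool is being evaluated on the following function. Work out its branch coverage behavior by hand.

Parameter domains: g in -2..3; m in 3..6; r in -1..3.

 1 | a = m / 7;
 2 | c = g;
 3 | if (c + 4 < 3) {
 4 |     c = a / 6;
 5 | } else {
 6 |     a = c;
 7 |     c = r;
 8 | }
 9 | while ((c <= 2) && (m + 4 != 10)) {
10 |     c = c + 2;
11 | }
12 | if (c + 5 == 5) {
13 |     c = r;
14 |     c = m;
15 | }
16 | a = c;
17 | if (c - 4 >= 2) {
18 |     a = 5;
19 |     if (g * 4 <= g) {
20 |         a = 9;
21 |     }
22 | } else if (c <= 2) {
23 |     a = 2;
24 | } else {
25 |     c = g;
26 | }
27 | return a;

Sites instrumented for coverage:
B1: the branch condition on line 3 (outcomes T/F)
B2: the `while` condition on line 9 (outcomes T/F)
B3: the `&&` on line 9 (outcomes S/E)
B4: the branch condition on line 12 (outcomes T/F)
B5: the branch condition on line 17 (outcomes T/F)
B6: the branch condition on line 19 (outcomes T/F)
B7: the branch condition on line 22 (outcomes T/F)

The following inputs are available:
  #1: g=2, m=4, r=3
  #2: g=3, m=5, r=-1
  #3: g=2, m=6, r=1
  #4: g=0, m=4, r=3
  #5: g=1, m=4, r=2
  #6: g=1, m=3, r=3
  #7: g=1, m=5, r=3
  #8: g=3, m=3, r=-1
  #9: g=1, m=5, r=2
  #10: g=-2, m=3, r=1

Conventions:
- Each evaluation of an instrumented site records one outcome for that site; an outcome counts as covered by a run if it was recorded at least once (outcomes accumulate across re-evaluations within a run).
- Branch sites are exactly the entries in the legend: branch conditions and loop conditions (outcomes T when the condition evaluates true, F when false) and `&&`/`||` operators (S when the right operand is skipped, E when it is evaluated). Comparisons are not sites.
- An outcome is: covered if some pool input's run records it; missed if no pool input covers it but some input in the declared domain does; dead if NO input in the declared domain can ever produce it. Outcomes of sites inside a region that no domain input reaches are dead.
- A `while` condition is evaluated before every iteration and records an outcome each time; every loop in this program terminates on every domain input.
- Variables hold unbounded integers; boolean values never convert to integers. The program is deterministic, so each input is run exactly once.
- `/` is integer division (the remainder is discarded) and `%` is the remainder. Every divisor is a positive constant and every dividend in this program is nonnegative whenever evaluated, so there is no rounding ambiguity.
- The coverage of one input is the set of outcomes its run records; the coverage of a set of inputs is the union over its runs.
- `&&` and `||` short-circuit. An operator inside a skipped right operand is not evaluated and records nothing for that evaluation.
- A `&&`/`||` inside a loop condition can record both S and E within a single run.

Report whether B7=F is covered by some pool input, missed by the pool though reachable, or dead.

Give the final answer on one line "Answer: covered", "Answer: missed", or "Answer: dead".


B7=F is recorded by pool input(s) 1, 2, 4, 5, 6, 7, 8, 9, 10 -> covered
Answer: covered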